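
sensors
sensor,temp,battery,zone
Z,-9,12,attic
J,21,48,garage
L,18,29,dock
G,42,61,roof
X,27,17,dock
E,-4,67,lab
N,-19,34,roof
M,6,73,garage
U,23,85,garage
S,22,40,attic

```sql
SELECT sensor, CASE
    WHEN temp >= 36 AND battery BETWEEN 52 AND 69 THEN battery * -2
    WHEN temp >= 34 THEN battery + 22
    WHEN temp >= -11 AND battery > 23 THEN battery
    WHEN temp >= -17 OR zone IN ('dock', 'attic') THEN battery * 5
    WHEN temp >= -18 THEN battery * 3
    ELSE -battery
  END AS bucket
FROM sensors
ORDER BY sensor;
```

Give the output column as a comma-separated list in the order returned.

sensor=E: temp >= -11 AND battery > 23 → 67
sensor=G: temp >= 36 AND battery BETWEEN 52 AND 69 → -122
sensor=J: temp >= -11 AND battery > 23 → 48
sensor=L: temp >= -11 AND battery > 23 → 29
sensor=M: temp >= -11 AND battery > 23 → 73
sensor=N: ELSE → -34
sensor=S: temp >= -11 AND battery > 23 → 40
sensor=U: temp >= -11 AND battery > 23 → 85
sensor=X: temp >= -17 OR zone IN ('dock', 'attic') → 85
sensor=Z: temp >= -17 OR zone IN ('dock', 'attic') → 60

67, -122, 48, 29, 73, -34, 40, 85, 85, 60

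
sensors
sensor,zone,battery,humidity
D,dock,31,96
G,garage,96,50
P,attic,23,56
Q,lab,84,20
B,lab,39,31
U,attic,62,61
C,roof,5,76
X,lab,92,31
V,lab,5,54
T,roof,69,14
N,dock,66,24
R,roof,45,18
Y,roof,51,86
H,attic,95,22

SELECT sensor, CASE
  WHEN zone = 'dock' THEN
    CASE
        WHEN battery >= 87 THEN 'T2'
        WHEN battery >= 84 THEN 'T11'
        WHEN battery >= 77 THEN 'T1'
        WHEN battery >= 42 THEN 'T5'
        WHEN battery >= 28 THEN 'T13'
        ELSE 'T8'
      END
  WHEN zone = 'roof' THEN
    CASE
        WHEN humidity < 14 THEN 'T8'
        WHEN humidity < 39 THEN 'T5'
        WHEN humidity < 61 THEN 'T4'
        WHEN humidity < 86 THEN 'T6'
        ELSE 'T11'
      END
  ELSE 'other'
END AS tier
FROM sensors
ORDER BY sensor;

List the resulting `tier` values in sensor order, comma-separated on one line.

other, T6, T13, other, other, T5, other, other, T5, T5, other, other, other, T11

sensor=B: zone='lab' → outer ELSE → other
sensor=C: zone='roof' → inner[humidity < 86] → T6
sensor=D: zone='dock' → inner[battery >= 28] → T13
sensor=G: zone='garage' → outer ELSE → other
sensor=H: zone='attic' → outer ELSE → other
sensor=N: zone='dock' → inner[battery >= 42] → T5
sensor=P: zone='attic' → outer ELSE → other
sensor=Q: zone='lab' → outer ELSE → other
sensor=R: zone='roof' → inner[humidity < 39] → T5
sensor=T: zone='roof' → inner[humidity < 39] → T5
sensor=U: zone='attic' → outer ELSE → other
sensor=V: zone='lab' → outer ELSE → other
sensor=X: zone='lab' → outer ELSE → other
sensor=Y: zone='roof' → inner[ELSE] → T11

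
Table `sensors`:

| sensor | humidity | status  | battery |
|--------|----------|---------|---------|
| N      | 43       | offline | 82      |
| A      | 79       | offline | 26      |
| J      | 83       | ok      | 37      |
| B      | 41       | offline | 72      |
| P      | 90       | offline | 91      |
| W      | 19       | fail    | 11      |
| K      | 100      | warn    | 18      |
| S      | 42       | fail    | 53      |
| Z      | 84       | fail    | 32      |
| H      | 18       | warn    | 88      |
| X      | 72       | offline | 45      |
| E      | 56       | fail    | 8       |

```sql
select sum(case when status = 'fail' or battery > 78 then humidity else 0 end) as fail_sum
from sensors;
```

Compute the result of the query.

sensor=N: ✓ → 43
sensor=A: ✗
sensor=J: ✗
sensor=B: ✗
sensor=P: ✓ → 90
sensor=W: ✓ → 19
sensor=K: ✗
sensor=S: ✓ → 42
sensor=Z: ✓ → 84
sensor=H: ✓ → 18
sensor=X: ✗
sensor=E: ✓ → 56
fail_sum = 43 + 90 + 19 + 42 + 84 + 18 + 56 = 352

352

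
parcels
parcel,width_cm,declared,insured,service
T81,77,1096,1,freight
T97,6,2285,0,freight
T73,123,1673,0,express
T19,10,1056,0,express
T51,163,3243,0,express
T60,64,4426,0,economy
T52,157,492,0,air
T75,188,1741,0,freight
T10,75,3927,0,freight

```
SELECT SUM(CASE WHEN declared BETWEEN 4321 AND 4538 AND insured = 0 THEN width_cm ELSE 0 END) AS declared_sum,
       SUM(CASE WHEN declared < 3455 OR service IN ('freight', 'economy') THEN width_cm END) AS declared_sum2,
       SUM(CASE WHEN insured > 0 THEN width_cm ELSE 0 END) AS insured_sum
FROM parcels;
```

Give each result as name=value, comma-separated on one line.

[declared_sum: declared BETWEEN 4321 AND 4538 AND insured = 0]
parcel=T81: ✗
parcel=T97: ✗
parcel=T73: ✗
parcel=T19: ✗
parcel=T51: ✗
parcel=T60: ✓ → 64
parcel=T52: ✗
parcel=T75: ✗
parcel=T10: ✗
declared_sum = 64
—
[declared_sum2: declared < 3455 OR service IN ('freight', 'economy')]
parcel=T81: ✓ → 77
parcel=T97: ✓ → 6
parcel=T73: ✓ → 123
parcel=T19: ✓ → 10
parcel=T51: ✓ → 163
parcel=T60: ✓ → 64
parcel=T52: ✓ → 157
parcel=T75: ✓ → 188
parcel=T10: ✓ → 75
declared_sum2 = 77 + 6 + 123 + 10 + 163 + 64 + 157 + 188 + 75 = 863
—
[insured_sum: insured > 0]
parcel=T81: ✓ → 77
parcel=T97: ✗
parcel=T73: ✗
parcel=T19: ✗
parcel=T51: ✗
parcel=T60: ✗
parcel=T52: ✗
parcel=T75: ✗
parcel=T10: ✗
insured_sum = 77

declared_sum=64, declared_sum2=863, insured_sum=77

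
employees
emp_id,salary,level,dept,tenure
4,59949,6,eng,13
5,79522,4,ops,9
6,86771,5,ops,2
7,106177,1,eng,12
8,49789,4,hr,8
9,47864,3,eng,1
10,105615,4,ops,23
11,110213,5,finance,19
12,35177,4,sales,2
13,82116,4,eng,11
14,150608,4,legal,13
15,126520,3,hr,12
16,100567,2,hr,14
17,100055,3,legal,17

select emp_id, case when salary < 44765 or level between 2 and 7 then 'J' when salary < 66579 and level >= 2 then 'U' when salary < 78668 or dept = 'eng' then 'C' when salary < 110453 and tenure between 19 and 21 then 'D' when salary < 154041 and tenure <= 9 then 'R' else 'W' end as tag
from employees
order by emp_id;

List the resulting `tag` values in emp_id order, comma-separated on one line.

emp_id=4: salary < 44765 or level between 2 and 7 → J
emp_id=5: salary < 44765 or level between 2 and 7 → J
emp_id=6: salary < 44765 or level between 2 and 7 → J
emp_id=7: salary < 78668 or dept = 'eng' → C
emp_id=8: salary < 44765 or level between 2 and 7 → J
emp_id=9: salary < 44765 or level between 2 and 7 → J
emp_id=10: salary < 44765 or level between 2 and 7 → J
emp_id=11: salary < 44765 or level between 2 and 7 → J
emp_id=12: salary < 44765 or level between 2 and 7 → J
emp_id=13: salary < 44765 or level between 2 and 7 → J
emp_id=14: salary < 44765 or level between 2 and 7 → J
emp_id=15: salary < 44765 or level between 2 and 7 → J
emp_id=16: salary < 44765 or level between 2 and 7 → J
emp_id=17: salary < 44765 or level between 2 and 7 → J

J, J, J, C, J, J, J, J, J, J, J, J, J, J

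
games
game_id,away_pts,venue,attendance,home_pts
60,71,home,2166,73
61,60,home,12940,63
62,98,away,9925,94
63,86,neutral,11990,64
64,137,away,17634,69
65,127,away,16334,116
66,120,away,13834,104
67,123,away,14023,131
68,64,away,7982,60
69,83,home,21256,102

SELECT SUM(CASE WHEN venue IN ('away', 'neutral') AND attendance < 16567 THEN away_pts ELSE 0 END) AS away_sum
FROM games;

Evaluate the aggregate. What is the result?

618

game_id=60: ✗
game_id=61: ✗
game_id=62: ✓ → 98
game_id=63: ✓ → 86
game_id=64: ✗
game_id=65: ✓ → 127
game_id=66: ✓ → 120
game_id=67: ✓ → 123
game_id=68: ✓ → 64
game_id=69: ✗
away_sum = 98 + 86 + 127 + 120 + 123 + 64 = 618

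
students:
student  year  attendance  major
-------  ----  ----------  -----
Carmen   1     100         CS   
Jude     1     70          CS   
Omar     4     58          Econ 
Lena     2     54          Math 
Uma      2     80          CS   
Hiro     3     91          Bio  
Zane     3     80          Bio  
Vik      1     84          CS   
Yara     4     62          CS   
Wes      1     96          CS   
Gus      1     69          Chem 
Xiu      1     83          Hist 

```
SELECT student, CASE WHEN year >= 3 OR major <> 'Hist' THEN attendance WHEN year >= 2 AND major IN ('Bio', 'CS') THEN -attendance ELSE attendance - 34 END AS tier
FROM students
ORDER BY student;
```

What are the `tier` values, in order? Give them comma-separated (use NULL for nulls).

student=Carmen: year >= 3 OR major <> 'Hist' → 100
student=Gus: year >= 3 OR major <> 'Hist' → 69
student=Hiro: year >= 3 OR major <> 'Hist' → 91
student=Jude: year >= 3 OR major <> 'Hist' → 70
student=Lena: year >= 3 OR major <> 'Hist' → 54
student=Omar: year >= 3 OR major <> 'Hist' → 58
student=Uma: year >= 3 OR major <> 'Hist' → 80
student=Vik: year >= 3 OR major <> 'Hist' → 84
student=Wes: year >= 3 OR major <> 'Hist' → 96
student=Xiu: ELSE → 49
student=Yara: year >= 3 OR major <> 'Hist' → 62
student=Zane: year >= 3 OR major <> 'Hist' → 80

100, 69, 91, 70, 54, 58, 80, 84, 96, 49, 62, 80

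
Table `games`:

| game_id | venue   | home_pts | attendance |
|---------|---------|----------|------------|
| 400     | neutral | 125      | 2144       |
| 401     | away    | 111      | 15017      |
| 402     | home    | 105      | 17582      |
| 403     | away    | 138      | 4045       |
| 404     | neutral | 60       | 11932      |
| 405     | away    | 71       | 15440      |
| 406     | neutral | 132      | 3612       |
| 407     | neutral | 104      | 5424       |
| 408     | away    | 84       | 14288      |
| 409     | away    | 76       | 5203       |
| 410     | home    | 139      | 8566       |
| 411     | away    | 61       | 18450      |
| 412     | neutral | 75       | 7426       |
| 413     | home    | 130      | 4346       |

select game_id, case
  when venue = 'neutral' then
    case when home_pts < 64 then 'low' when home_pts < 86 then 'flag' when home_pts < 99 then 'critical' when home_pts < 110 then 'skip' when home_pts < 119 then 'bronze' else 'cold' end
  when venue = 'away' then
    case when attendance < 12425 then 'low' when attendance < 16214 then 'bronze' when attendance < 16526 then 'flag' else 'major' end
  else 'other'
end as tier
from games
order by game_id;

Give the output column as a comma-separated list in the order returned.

game_id=400: venue='neutral' → inner[ELSE] → cold
game_id=401: venue='away' → inner[attendance < 16214] → bronze
game_id=402: venue='home' → outer ELSE → other
game_id=403: venue='away' → inner[attendance < 12425] → low
game_id=404: venue='neutral' → inner[home_pts < 64] → low
game_id=405: venue='away' → inner[attendance < 16214] → bronze
game_id=406: venue='neutral' → inner[ELSE] → cold
game_id=407: venue='neutral' → inner[home_pts < 110] → skip
game_id=408: venue='away' → inner[attendance < 16214] → bronze
game_id=409: venue='away' → inner[attendance < 12425] → low
game_id=410: venue='home' → outer ELSE → other
game_id=411: venue='away' → inner[ELSE] → major
game_id=412: venue='neutral' → inner[home_pts < 86] → flag
game_id=413: venue='home' → outer ELSE → other

cold, bronze, other, low, low, bronze, cold, skip, bronze, low, other, major, flag, other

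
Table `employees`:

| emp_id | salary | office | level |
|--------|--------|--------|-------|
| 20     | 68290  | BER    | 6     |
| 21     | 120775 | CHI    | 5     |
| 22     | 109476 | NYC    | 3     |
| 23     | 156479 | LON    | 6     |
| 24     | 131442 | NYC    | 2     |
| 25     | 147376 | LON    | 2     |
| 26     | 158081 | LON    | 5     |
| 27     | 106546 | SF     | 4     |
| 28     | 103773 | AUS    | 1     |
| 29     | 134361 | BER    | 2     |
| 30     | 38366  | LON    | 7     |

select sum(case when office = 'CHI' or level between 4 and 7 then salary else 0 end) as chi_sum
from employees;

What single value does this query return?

648537

emp_id=20: ✓ → 68290
emp_id=21: ✓ → 120775
emp_id=22: ✗
emp_id=23: ✓ → 156479
emp_id=24: ✗
emp_id=25: ✗
emp_id=26: ✓ → 158081
emp_id=27: ✓ → 106546
emp_id=28: ✗
emp_id=29: ✗
emp_id=30: ✓ → 38366
chi_sum = 68290 + 120775 + 156479 + 158081 + 106546 + 38366 = 648537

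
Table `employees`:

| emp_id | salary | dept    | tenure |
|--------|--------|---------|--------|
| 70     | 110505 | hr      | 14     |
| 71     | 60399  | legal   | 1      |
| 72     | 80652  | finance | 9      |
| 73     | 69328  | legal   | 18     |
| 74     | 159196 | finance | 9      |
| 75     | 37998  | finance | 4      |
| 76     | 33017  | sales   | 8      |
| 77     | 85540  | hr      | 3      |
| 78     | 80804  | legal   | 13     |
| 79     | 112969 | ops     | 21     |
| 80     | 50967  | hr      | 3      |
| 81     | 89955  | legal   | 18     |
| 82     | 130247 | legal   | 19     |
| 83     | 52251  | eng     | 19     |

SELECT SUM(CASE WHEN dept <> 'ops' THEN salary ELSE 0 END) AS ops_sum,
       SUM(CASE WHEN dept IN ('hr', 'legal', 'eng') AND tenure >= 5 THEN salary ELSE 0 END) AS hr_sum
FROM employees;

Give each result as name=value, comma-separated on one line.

ops_sum=1040859, hr_sum=533090

[ops_sum: dept <> 'ops']
emp_id=70: ✓ → 110505
emp_id=71: ✓ → 60399
emp_id=72: ✓ → 80652
emp_id=73: ✓ → 69328
emp_id=74: ✓ → 159196
emp_id=75: ✓ → 37998
emp_id=76: ✓ → 33017
emp_id=77: ✓ → 85540
emp_id=78: ✓ → 80804
emp_id=79: ✗
emp_id=80: ✓ → 50967
emp_id=81: ✓ → 89955
emp_id=82: ✓ → 130247
emp_id=83: ✓ → 52251
ops_sum = 110505 + 60399 + 80652 + 69328 + 159196 + 37998 + 33017 + 85540 + 80804 + 50967 + 89955 + 130247 + 52251 = 1040859
—
[hr_sum: dept IN ('hr', 'legal', 'eng') AND tenure >= 5]
emp_id=70: ✓ → 110505
emp_id=71: ✗
emp_id=72: ✗
emp_id=73: ✓ → 69328
emp_id=74: ✗
emp_id=75: ✗
emp_id=76: ✗
emp_id=77: ✗
emp_id=78: ✓ → 80804
emp_id=79: ✗
emp_id=80: ✗
emp_id=81: ✓ → 89955
emp_id=82: ✓ → 130247
emp_id=83: ✓ → 52251
hr_sum = 110505 + 69328 + 80804 + 89955 + 130247 + 52251 = 533090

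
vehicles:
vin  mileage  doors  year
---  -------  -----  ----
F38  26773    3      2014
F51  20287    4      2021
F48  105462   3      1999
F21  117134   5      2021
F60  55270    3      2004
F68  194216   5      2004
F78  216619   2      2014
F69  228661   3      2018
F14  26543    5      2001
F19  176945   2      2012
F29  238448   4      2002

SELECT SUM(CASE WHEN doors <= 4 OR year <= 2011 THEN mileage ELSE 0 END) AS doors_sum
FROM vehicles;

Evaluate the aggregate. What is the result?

vin=F38: ✓ → 26773
vin=F51: ✓ → 20287
vin=F48: ✓ → 105462
vin=F21: ✗
vin=F60: ✓ → 55270
vin=F68: ✓ → 194216
vin=F78: ✓ → 216619
vin=F69: ✓ → 228661
vin=F14: ✓ → 26543
vin=F19: ✓ → 176945
vin=F29: ✓ → 238448
doors_sum = 26773 + 20287 + 105462 + 55270 + 194216 + 216619 + 228661 + 26543 + 176945 + 238448 = 1289224

1289224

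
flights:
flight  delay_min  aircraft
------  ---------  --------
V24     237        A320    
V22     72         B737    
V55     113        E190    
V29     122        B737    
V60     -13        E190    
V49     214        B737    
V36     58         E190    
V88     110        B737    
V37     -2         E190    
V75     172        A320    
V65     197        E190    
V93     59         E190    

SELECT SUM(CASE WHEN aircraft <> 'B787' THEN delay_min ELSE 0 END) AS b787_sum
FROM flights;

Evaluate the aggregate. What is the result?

1339

flight=V24: ✓ → 237
flight=V22: ✓ → 72
flight=V55: ✓ → 113
flight=V29: ✓ → 122
flight=V60: ✓ → -13
flight=V49: ✓ → 214
flight=V36: ✓ → 58
flight=V88: ✓ → 110
flight=V37: ✓ → -2
flight=V75: ✓ → 172
flight=V65: ✓ → 197
flight=V93: ✓ → 59
b787_sum = 237 + 72 + 113 + 122 + -13 + 214 + 58 + 110 + -2 + 172 + 197 + 59 = 1339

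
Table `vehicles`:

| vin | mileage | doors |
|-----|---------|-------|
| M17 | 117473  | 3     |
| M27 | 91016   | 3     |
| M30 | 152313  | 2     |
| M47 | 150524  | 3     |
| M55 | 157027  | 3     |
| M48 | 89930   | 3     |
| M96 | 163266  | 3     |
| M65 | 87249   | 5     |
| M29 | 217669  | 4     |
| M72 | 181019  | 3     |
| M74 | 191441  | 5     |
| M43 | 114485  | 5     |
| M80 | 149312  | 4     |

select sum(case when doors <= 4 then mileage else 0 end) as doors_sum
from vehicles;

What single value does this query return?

vin=M17: ✓ → 117473
vin=M27: ✓ → 91016
vin=M30: ✓ → 152313
vin=M47: ✓ → 150524
vin=M55: ✓ → 157027
vin=M48: ✓ → 89930
vin=M96: ✓ → 163266
vin=M65: ✗
vin=M29: ✓ → 217669
vin=M72: ✓ → 181019
vin=M74: ✗
vin=M43: ✗
vin=M80: ✓ → 149312
doors_sum = 117473 + 91016 + 152313 + 150524 + 157027 + 89930 + 163266 + 217669 + 181019 + 149312 = 1469549

1469549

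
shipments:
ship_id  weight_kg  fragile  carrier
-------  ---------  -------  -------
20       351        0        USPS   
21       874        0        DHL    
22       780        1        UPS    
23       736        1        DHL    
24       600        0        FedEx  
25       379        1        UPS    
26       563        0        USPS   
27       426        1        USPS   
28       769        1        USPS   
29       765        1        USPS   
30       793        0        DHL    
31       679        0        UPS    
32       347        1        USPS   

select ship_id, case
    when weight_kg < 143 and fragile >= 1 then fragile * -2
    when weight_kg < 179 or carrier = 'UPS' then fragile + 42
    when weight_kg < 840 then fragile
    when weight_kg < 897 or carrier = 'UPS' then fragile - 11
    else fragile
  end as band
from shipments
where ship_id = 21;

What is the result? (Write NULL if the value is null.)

ship_id = 21: weight_kg=874, fragile=0, carrier=DHL.
weight_kg < 143 and fragile >= 1 → false
weight_kg < 179 or carrier = 'UPS' → false
weight_kg < 840 → false
weight_kg < 897 or carrier = 'UPS' → true → -11

-11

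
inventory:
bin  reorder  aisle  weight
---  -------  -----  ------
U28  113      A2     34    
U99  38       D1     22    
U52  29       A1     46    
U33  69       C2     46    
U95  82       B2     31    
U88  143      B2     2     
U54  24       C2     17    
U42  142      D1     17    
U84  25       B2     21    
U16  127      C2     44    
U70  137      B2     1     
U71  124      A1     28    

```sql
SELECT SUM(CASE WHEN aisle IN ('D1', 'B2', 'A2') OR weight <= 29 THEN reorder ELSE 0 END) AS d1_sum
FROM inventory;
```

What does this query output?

828

bin=U28: ✓ → 113
bin=U99: ✓ → 38
bin=U52: ✗
bin=U33: ✗
bin=U95: ✓ → 82
bin=U88: ✓ → 143
bin=U54: ✓ → 24
bin=U42: ✓ → 142
bin=U84: ✓ → 25
bin=U16: ✗
bin=U70: ✓ → 137
bin=U71: ✓ → 124
d1_sum = 113 + 38 + 82 + 143 + 24 + 142 + 25 + 137 + 124 = 828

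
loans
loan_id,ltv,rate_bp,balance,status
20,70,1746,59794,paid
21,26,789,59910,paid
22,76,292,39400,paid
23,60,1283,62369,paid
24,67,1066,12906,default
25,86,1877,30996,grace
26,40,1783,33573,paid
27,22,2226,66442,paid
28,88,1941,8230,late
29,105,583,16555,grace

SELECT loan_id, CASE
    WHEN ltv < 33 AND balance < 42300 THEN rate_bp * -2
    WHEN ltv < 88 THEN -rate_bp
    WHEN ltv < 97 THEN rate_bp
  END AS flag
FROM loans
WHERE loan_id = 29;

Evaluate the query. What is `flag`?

NULL

loan_id = 29: ltv=105, rate_bp=583, balance=16555, status=grace.
ltv < 33 AND balance < 42300 → false
ltv < 88 → false
ltv < 97 → false
No WHEN matched and there is no ELSE, so the CASE yields NULL.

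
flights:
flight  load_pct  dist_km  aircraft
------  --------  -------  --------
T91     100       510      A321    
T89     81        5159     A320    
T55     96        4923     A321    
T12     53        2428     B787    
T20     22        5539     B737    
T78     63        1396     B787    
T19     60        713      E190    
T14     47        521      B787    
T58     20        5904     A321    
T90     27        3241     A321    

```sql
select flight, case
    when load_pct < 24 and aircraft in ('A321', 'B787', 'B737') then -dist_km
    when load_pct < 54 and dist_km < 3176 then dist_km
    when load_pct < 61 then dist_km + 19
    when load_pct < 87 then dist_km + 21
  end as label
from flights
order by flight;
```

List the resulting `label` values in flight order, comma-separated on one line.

flight=T12: load_pct < 54 and dist_km < 3176 → 2428
flight=T14: load_pct < 54 and dist_km < 3176 → 521
flight=T19: load_pct < 61 → 732
flight=T20: load_pct < 24 and aircraft in ('A321', 'B787', 'B737') → -5539
flight=T55: (no match → NULL) → NULL
flight=T58: load_pct < 24 and aircraft in ('A321', 'B787', 'B737') → -5904
flight=T78: load_pct < 87 → 1417
flight=T89: load_pct < 87 → 5180
flight=T90: load_pct < 61 → 3260
flight=T91: (no match → NULL) → NULL

2428, 521, 732, -5539, NULL, -5904, 1417, 5180, 3260, NULL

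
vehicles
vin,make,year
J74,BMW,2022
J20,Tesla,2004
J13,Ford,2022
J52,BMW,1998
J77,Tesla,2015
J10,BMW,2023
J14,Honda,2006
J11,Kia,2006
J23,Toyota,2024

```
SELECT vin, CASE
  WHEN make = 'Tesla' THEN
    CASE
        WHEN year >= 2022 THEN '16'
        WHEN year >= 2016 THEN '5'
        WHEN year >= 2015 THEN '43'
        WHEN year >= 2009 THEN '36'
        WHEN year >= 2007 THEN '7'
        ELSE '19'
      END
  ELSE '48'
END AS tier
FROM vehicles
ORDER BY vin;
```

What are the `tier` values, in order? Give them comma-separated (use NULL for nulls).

vin=J10: make='BMW' → outer ELSE → 48
vin=J11: make='Kia' → outer ELSE → 48
vin=J13: make='Ford' → outer ELSE → 48
vin=J14: make='Honda' → outer ELSE → 48
vin=J20: make='Tesla' → inner[ELSE] → 19
vin=J23: make='Toyota' → outer ELSE → 48
vin=J52: make='BMW' → outer ELSE → 48
vin=J74: make='BMW' → outer ELSE → 48
vin=J77: make='Tesla' → inner[year >= 2015] → 43

48, 48, 48, 48, 19, 48, 48, 48, 43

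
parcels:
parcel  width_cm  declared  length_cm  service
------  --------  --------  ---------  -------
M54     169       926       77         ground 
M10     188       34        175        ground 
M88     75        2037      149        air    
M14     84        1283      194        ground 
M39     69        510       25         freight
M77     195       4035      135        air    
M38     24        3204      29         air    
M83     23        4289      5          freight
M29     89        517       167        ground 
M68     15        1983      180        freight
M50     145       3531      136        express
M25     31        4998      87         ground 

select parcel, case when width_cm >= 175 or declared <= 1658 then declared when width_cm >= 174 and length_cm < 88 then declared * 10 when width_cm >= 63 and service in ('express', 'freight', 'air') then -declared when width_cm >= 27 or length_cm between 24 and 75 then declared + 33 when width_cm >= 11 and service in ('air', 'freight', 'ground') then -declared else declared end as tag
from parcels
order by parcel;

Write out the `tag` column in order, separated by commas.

34, 1283, 5031, 517, 3237, 510, -3531, 926, -1983, 4035, -4289, -2037

parcel=M10: width_cm >= 175 or declared <= 1658 → 34
parcel=M14: width_cm >= 175 or declared <= 1658 → 1283
parcel=M25: width_cm >= 27 or length_cm between 24 and 75 → 5031
parcel=M29: width_cm >= 175 or declared <= 1658 → 517
parcel=M38: width_cm >= 27 or length_cm between 24 and 75 → 3237
parcel=M39: width_cm >= 175 or declared <= 1658 → 510
parcel=M50: width_cm >= 63 and service in ('express', 'freight', 'air') → -3531
parcel=M54: width_cm >= 175 or declared <= 1658 → 926
parcel=M68: width_cm >= 11 and service in ('air', 'freight', 'ground') → -1983
parcel=M77: width_cm >= 175 or declared <= 1658 → 4035
parcel=M83: width_cm >= 11 and service in ('air', 'freight', 'ground') → -4289
parcel=M88: width_cm >= 63 and service in ('express', 'freight', 'air') → -2037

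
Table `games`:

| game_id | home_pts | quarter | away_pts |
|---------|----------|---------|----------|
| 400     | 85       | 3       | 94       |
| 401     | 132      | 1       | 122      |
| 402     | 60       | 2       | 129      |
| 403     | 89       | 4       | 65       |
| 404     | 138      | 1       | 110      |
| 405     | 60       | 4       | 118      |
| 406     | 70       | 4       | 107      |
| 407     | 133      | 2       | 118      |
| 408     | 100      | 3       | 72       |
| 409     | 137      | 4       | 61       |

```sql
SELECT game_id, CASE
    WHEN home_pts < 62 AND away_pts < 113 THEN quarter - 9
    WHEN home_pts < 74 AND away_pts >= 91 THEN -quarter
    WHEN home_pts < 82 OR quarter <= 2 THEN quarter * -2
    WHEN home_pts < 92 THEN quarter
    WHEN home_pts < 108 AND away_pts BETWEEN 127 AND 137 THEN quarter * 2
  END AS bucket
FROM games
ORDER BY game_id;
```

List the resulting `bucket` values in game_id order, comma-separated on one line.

3, -2, -2, 4, -2, -4, -4, -4, NULL, NULL

game_id=400: home_pts < 92 → 3
game_id=401: home_pts < 82 OR quarter <= 2 → -2
game_id=402: home_pts < 74 AND away_pts >= 91 → -2
game_id=403: home_pts < 92 → 4
game_id=404: home_pts < 82 OR quarter <= 2 → -2
game_id=405: home_pts < 74 AND away_pts >= 91 → -4
game_id=406: home_pts < 74 AND away_pts >= 91 → -4
game_id=407: home_pts < 82 OR quarter <= 2 → -4
game_id=408: (no match → NULL) → NULL
game_id=409: (no match → NULL) → NULL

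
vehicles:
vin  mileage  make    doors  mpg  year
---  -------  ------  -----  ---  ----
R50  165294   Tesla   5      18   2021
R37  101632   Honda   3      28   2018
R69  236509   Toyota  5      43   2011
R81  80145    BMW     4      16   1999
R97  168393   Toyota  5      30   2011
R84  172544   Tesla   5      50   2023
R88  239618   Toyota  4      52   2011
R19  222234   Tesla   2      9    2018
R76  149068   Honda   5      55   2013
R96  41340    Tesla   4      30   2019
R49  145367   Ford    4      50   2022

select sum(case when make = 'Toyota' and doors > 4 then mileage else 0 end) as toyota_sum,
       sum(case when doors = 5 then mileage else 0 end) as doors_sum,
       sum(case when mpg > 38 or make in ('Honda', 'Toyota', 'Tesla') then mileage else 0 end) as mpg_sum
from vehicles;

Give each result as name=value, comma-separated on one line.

toyota_sum=404902, doors_sum=891808, mpg_sum=1641999

[toyota_sum: make = 'Toyota' and doors > 4]
vin=R50: ✗
vin=R37: ✗
vin=R69: ✓ → 236509
vin=R81: ✗
vin=R97: ✓ → 168393
vin=R84: ✗
vin=R88: ✗
vin=R19: ✗
vin=R76: ✗
vin=R96: ✗
vin=R49: ✗
toyota_sum = 236509 + 168393 = 404902
—
[doors_sum: doors = 5]
vin=R50: ✓ → 165294
vin=R37: ✗
vin=R69: ✓ → 236509
vin=R81: ✗
vin=R97: ✓ → 168393
vin=R84: ✓ → 172544
vin=R88: ✗
vin=R19: ✗
vin=R76: ✓ → 149068
vin=R96: ✗
vin=R49: ✗
doors_sum = 165294 + 236509 + 168393 + 172544 + 149068 = 891808
—
[mpg_sum: mpg > 38 or make in ('Honda', 'Toyota', 'Tesla')]
vin=R50: ✓ → 165294
vin=R37: ✓ → 101632
vin=R69: ✓ → 236509
vin=R81: ✗
vin=R97: ✓ → 168393
vin=R84: ✓ → 172544
vin=R88: ✓ → 239618
vin=R19: ✓ → 222234
vin=R76: ✓ → 149068
vin=R96: ✓ → 41340
vin=R49: ✓ → 145367
mpg_sum = 165294 + 101632 + 236509 + 168393 + 172544 + 239618 + 222234 + 149068 + 41340 + 145367 = 1641999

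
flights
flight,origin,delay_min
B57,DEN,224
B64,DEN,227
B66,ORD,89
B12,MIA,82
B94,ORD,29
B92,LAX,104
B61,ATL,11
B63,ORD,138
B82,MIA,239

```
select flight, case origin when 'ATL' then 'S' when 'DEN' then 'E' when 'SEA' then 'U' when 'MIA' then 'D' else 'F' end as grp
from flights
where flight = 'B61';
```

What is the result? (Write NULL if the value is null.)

flight = B61: origin=ATL, delay_min=11.
origin='ATL' → true → S

S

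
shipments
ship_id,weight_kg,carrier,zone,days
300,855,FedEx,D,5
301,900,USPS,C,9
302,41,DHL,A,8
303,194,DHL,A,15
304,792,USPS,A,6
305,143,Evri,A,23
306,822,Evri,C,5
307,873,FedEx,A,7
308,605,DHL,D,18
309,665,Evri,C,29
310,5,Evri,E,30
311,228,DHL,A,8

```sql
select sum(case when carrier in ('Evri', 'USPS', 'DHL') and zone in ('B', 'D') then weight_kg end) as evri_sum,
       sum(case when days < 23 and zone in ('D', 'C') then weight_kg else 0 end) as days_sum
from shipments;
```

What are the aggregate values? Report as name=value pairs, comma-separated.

[evri_sum: carrier in ('Evri', 'USPS', 'DHL') and zone in ('B', 'D')]
ship_id=300: ✗
ship_id=301: ✗
ship_id=302: ✗
ship_id=303: ✗
ship_id=304: ✗
ship_id=305: ✗
ship_id=306: ✗
ship_id=307: ✗
ship_id=308: ✓ → 605
ship_id=309: ✗
ship_id=310: ✗
ship_id=311: ✗
evri_sum = 605
—
[days_sum: days < 23 and zone in ('D', 'C')]
ship_id=300: ✓ → 855
ship_id=301: ✓ → 900
ship_id=302: ✗
ship_id=303: ✗
ship_id=304: ✗
ship_id=305: ✗
ship_id=306: ✓ → 822
ship_id=307: ✗
ship_id=308: ✓ → 605
ship_id=309: ✗
ship_id=310: ✗
ship_id=311: ✗
days_sum = 855 + 900 + 822 + 605 = 3182

evri_sum=605, days_sum=3182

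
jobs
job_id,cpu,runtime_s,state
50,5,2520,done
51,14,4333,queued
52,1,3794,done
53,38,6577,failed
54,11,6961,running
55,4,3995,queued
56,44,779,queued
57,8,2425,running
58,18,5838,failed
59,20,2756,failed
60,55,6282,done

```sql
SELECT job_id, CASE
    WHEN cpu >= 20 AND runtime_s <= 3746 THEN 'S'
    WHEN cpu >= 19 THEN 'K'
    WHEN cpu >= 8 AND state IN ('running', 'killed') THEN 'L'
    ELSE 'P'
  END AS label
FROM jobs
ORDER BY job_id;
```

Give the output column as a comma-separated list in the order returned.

P, P, P, K, L, P, S, L, P, S, K

job_id=50: ELSE → P
job_id=51: ELSE → P
job_id=52: ELSE → P
job_id=53: cpu >= 19 → K
job_id=54: cpu >= 8 AND state IN ('running', 'killed') → L
job_id=55: ELSE → P
job_id=56: cpu >= 20 AND runtime_s <= 3746 → S
job_id=57: cpu >= 8 AND state IN ('running', 'killed') → L
job_id=58: ELSE → P
job_id=59: cpu >= 20 AND runtime_s <= 3746 → S
job_id=60: cpu >= 19 → K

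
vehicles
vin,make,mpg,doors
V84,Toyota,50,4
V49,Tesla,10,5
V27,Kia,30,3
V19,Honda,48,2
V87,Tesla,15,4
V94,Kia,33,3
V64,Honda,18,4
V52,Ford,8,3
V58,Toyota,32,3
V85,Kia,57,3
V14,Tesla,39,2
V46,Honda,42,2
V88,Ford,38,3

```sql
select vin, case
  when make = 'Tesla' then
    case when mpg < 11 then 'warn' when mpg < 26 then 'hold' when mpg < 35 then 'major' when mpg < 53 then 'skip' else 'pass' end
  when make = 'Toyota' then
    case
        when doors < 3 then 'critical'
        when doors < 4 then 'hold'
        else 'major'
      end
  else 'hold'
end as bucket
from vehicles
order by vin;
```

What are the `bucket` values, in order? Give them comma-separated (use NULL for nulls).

skip, hold, hold, hold, warn, hold, hold, hold, major, hold, hold, hold, hold

vin=V14: make='Tesla' → inner[mpg < 53] → skip
vin=V19: make='Honda' → outer ELSE → hold
vin=V27: make='Kia' → outer ELSE → hold
vin=V46: make='Honda' → outer ELSE → hold
vin=V49: make='Tesla' → inner[mpg < 11] → warn
vin=V52: make='Ford' → outer ELSE → hold
vin=V58: make='Toyota' → inner[doors < 4] → hold
vin=V64: make='Honda' → outer ELSE → hold
vin=V84: make='Toyota' → inner[ELSE] → major
vin=V85: make='Kia' → outer ELSE → hold
vin=V87: make='Tesla' → inner[mpg < 26] → hold
vin=V88: make='Ford' → outer ELSE → hold
vin=V94: make='Kia' → outer ELSE → hold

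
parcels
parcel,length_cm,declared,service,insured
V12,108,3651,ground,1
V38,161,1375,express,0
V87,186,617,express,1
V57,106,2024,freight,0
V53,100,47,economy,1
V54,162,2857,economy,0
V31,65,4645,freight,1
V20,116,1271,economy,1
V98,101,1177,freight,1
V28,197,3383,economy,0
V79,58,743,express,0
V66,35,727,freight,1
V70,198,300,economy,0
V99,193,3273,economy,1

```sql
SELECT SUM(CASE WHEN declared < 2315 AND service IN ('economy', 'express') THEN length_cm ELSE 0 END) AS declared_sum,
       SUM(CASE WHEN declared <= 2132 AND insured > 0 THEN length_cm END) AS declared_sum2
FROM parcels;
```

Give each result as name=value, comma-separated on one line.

[declared_sum: declared < 2315 AND service IN ('economy', 'express')]
parcel=V12: ✗
parcel=V38: ✓ → 161
parcel=V87: ✓ → 186
parcel=V57: ✗
parcel=V53: ✓ → 100
parcel=V54: ✗
parcel=V31: ✗
parcel=V20: ✓ → 116
parcel=V98: ✗
parcel=V28: ✗
parcel=V79: ✓ → 58
parcel=V66: ✗
parcel=V70: ✓ → 198
parcel=V99: ✗
declared_sum = 161 + 186 + 100 + 116 + 58 + 198 = 819
—
[declared_sum2: declared <= 2132 AND insured > 0]
parcel=V12: ✗
parcel=V38: ✗
parcel=V87: ✓ → 186
parcel=V57: ✗
parcel=V53: ✓ → 100
parcel=V54: ✗
parcel=V31: ✗
parcel=V20: ✓ → 116
parcel=V98: ✓ → 101
parcel=V28: ✗
parcel=V79: ✗
parcel=V66: ✓ → 35
parcel=V70: ✗
parcel=V99: ✗
declared_sum2 = 186 + 100 + 116 + 101 + 35 = 538

declared_sum=819, declared_sum2=538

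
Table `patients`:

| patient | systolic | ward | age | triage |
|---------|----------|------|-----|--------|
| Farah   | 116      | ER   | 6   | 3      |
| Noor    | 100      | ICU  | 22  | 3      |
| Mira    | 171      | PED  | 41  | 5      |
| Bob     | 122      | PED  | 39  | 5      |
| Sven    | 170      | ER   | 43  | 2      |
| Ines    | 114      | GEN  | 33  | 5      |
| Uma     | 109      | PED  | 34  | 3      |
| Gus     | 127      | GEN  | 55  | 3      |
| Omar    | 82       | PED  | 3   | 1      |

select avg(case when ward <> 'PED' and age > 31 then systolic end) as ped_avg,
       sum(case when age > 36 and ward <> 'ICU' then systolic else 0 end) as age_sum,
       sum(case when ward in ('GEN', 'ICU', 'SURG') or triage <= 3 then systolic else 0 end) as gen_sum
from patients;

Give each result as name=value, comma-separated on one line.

ped_avg=137, age_sum=590, gen_sum=818

[ped_avg: ward <> 'PED' and age > 31]
patient=Farah: ✗
patient=Noor: ✗
patient=Mira: ✗
patient=Bob: ✗
patient=Sven: ✓ → 170
patient=Ines: ✓ → 114
patient=Uma: ✗
patient=Gus: ✓ → 127
patient=Omar: ✗
ped_avg = (170 + 114 + 127) / 3 = 137
—
[age_sum: age > 36 and ward <> 'ICU']
patient=Farah: ✗
patient=Noor: ✗
patient=Mira: ✓ → 171
patient=Bob: ✓ → 122
patient=Sven: ✓ → 170
patient=Ines: ✗
patient=Uma: ✗
patient=Gus: ✓ → 127
patient=Omar: ✗
age_sum = 171 + 122 + 170 + 127 = 590
—
[gen_sum: ward in ('GEN', 'ICU', 'SURG') or triage <= 3]
patient=Farah: ✓ → 116
patient=Noor: ✓ → 100
patient=Mira: ✗
patient=Bob: ✗
patient=Sven: ✓ → 170
patient=Ines: ✓ → 114
patient=Uma: ✓ → 109
patient=Gus: ✓ → 127
patient=Omar: ✓ → 82
gen_sum = 116 + 100 + 170 + 114 + 109 + 127 + 82 = 818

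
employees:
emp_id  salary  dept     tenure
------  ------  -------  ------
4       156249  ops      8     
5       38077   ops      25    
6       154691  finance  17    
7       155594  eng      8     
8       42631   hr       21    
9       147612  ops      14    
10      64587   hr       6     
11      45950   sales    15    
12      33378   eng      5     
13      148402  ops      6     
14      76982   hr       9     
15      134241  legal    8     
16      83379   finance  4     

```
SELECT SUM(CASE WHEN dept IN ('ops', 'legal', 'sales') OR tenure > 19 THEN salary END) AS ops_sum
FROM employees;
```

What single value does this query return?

713162

emp_id=4: ✓ → 156249
emp_id=5: ✓ → 38077
emp_id=6: ✗
emp_id=7: ✗
emp_id=8: ✓ → 42631
emp_id=9: ✓ → 147612
emp_id=10: ✗
emp_id=11: ✓ → 45950
emp_id=12: ✗
emp_id=13: ✓ → 148402
emp_id=14: ✗
emp_id=15: ✓ → 134241
emp_id=16: ✗
ops_sum = 156249 + 38077 + 42631 + 147612 + 45950 + 148402 + 134241 = 713162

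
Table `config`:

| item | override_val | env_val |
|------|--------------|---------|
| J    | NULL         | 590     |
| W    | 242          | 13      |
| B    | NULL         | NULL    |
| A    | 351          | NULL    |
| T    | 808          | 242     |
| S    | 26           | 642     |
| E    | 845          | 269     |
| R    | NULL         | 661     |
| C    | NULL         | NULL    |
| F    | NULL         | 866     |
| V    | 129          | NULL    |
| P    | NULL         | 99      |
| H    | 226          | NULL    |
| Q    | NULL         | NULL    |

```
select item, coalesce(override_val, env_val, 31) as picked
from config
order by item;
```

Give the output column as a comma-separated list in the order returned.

item=A: override_val=351 → 351
item=B: override_val=NULL, env_val=NULL, → literal 31 → 31
item=C: override_val=NULL, env_val=NULL, → literal 31 → 31
item=E: override_val=845 → 845
item=F: override_val=NULL, env_val=866 → 866
item=H: override_val=226 → 226
item=J: override_val=NULL, env_val=590 → 590
item=P: override_val=NULL, env_val=99 → 99
item=Q: override_val=NULL, env_val=NULL, → literal 31 → 31
item=R: override_val=NULL, env_val=661 → 661
item=S: override_val=26 → 26
item=T: override_val=808 → 808
item=V: override_val=129 → 129
item=W: override_val=242 → 242

351, 31, 31, 845, 866, 226, 590, 99, 31, 661, 26, 808, 129, 242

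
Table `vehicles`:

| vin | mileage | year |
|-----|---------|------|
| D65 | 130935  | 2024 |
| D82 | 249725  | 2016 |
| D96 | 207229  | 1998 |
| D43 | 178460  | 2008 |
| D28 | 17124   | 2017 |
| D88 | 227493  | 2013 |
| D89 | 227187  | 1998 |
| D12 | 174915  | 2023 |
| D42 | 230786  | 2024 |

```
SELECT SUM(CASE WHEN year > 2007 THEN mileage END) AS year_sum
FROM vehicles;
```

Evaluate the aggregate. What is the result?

1209438

vin=D65: ✓ → 130935
vin=D82: ✓ → 249725
vin=D96: ✗
vin=D43: ✓ → 178460
vin=D28: ✓ → 17124
vin=D88: ✓ → 227493
vin=D89: ✗
vin=D12: ✓ → 174915
vin=D42: ✓ → 230786
year_sum = 130935 + 249725 + 178460 + 17124 + 227493 + 174915 + 230786 = 1209438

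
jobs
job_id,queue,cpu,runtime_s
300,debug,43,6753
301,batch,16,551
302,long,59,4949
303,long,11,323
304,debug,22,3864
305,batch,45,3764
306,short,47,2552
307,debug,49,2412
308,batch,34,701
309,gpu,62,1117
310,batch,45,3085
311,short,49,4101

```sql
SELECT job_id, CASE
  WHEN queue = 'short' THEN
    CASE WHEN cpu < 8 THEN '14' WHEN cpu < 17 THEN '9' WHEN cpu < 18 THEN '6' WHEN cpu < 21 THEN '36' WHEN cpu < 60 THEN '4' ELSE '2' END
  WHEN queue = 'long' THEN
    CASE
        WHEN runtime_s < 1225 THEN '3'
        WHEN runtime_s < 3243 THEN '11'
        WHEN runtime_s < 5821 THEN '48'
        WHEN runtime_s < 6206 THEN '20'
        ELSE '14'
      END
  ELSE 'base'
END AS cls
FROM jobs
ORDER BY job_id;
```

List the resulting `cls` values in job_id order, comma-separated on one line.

job_id=300: queue='debug' → outer ELSE → base
job_id=301: queue='batch' → outer ELSE → base
job_id=302: queue='long' → inner[runtime_s < 5821] → 48
job_id=303: queue='long' → inner[runtime_s < 1225] → 3
job_id=304: queue='debug' → outer ELSE → base
job_id=305: queue='batch' → outer ELSE → base
job_id=306: queue='short' → inner[cpu < 60] → 4
job_id=307: queue='debug' → outer ELSE → base
job_id=308: queue='batch' → outer ELSE → base
job_id=309: queue='gpu' → outer ELSE → base
job_id=310: queue='batch' → outer ELSE → base
job_id=311: queue='short' → inner[cpu < 60] → 4

base, base, 48, 3, base, base, 4, base, base, base, base, 4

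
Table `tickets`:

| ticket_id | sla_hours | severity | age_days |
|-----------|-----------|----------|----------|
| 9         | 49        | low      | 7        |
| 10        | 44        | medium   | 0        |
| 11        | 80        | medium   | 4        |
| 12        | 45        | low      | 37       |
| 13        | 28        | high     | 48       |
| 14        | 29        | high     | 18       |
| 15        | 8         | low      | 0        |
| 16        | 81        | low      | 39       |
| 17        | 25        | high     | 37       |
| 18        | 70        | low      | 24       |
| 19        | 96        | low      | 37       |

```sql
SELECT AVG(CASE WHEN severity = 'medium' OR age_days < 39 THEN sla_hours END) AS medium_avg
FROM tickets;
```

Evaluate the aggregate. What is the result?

ticket_id=9: ✓ → 49
ticket_id=10: ✓ → 44
ticket_id=11: ✓ → 80
ticket_id=12: ✓ → 45
ticket_id=13: ✗
ticket_id=14: ✓ → 29
ticket_id=15: ✓ → 8
ticket_id=16: ✗
ticket_id=17: ✓ → 25
ticket_id=18: ✓ → 70
ticket_id=19: ✓ → 96
medium_avg = (49 + 44 + 80 + 45 + 29 + 8 + 25 + 70 + 96) / 9 = 49.5555555556

49.5555555556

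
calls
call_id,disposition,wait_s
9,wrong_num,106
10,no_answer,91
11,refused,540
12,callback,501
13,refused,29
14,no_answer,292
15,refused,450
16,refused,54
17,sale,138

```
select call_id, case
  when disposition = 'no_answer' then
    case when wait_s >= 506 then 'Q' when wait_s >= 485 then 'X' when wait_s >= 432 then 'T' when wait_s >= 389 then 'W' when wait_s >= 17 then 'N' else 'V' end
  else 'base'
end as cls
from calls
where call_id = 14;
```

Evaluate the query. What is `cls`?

N

call_id = 14: disposition=no_answer, wait_s=292.
disposition='no_answer' → inner[wait_s >= 17] → N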